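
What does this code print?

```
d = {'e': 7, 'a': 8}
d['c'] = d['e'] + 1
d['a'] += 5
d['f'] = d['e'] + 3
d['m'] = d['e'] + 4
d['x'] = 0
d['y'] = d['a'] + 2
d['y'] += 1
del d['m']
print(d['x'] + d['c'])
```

8

d['c'] = d['e']+1 = 8 → {'e': 7, 'a': 8, 'c': 8}
d['a'] = 8+5 = 13 → {'e': 7, 'a': 13, 'c': 8}
d['f'] = d['e']+3 = 10 → {'e': 7, 'a': 13, 'c': 8, 'f': 10}
d['m'] = d['e']+4 = 11 → {'e': 7, 'a': 13, 'c': 8, 'f': 10, 'm': 11}
d['x'] = 0 → {'e': 7, 'a': 13, 'c': 8, 'f': 10, 'm': 11, 'x': 0}
d['y'] = d['a']+2 = 15 → {'e': 7, 'a': 13, 'c': 8, 'f': 10, 'm': 11, 'x': 0, 'y': 15}
d['y'] = 15+1 = 16 → {'e': 7, 'a': 13, 'c': 8, 'f': 10, 'm': 11, 'x': 0, 'y': 16}
del 'm' → {'e': 7, 'a': 13, 'c': 8, 'f': 10, 'x': 0, 'y': 16}
d['x']+d['c'] = 0+8 = 8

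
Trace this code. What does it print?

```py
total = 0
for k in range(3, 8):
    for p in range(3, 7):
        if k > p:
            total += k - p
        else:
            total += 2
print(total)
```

40

k=3,p=3: not 3>3, total = 0+2 = 2
k=3,p=4: not 3>4, total = 2+2 = 4
k=3,p=5: not 3>5, total = 4+2 = 6
k=3,p=6: not 3>6, total = 6+2 = 8
k=4,p=3: 4>3, total = 8+1 = 9
k=4,p=4: not 4>4, total = 9+2 = 11
k=4,p=5: not 4>5, total = 11+2 = 13
k=4,p=6: not 4>6, total = 13+2 = 15
k=5,p=3: 5>3, total = 15+2 = 17
k=5,p=4: 5>4, total = 17+1 = 18
k=5,p=5: not 5>5, total = 18+2 = 20
k=5,p=6: not 5>6, total = 20+2 = 22
k=6,p=3: 6>3, total = 22+3 = 25
k=6,p=4: 6>4, total = 25+2 = 27
k=6,p=5: 6>5, total = 27+1 = 28
k=6,p=6: not 6>6, total = 28+2 = 30
k=7,p=3: 7>3, total = 30+4 = 34
k=7,p=4: 7>4, total = 34+3 = 37
k=7,p=5: 7>5, total = 37+2 = 39
k=7,p=6: 7>6, total = 39+1 = 40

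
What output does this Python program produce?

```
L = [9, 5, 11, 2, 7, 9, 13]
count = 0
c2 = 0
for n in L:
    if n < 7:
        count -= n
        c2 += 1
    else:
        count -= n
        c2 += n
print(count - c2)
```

-107

n=9: not <7, count = 0-9 = -9; c2=9
n=5: <7, count = (-9)-5 = -14; c2=10
n=11: not <7, count = (-14)-11 = -25; c2=21
n=2: <7, count = (-25)-2 = -27; c2=22
n=7: not <7, count = (-27)-7 = -34; c2=29
n=9: not <7, count = (-34)-9 = -43; c2=38
n=13: not <7, count = (-43)-13 = -56; c2=51
count-c2 = (-56)-51 = -107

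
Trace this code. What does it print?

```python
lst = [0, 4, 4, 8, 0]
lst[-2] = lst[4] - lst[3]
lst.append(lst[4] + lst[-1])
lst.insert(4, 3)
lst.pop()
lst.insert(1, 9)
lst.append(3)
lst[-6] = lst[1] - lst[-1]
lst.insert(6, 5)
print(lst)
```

lst[-2] = lst[4]-lst[3] = 0-8 = -8 → [0, 4, 4, -8, 0]
append lst[4]+lst[-1] = 0+0 = 0 → [0, 4, 4, -8, 0, 0]
insert 3 at 4 → [0, 4, 4, -8, 3, 0, 0]
pop() removes 0 → [0, 4, 4, -8, 3, 0]
insert 9 at 1 → [0, 9, 4, 4, -8, 3, 0]
append 3 → [0, 9, 4, 4, -8, 3, 0, 3]
lst[-6] = lst[1]-lst[-1] = 9-3 = 6 → [0, 9, 6, 4, -8, 3, 0, 3]
insert 5 at 6 → [0, 9, 6, 4, -8, 3, 5, 0, 3]

[0, 9, 6, 4, -8, 3, 5, 0, 3]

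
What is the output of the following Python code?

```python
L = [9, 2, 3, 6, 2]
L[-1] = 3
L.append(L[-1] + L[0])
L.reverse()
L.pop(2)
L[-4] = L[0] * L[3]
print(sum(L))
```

50

L[-1] = 3 → [9, 2, 3, 6, 3]
append L[-1]+L[0] = 3+9 = 12 → [9, 2, 3, 6, 3, 12]
reverse → [12, 3, 6, 3, 2, 9]
pop(2) removes 6 → [12, 3, 3, 2, 9]
L[-4] = L[0]*L[3] = 12*2 = 24 → [12, 24, 3, 2, 9]
sum = 50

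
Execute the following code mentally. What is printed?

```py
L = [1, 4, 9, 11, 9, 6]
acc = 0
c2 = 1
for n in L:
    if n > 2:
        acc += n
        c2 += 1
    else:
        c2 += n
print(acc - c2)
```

32

n=1: not >2; c2=2
n=4: >2, acc = 0+4 = 4; c2=3
n=9: >2, acc = 4+9 = 13; c2=4
n=11: >2, acc = 13+11 = 24; c2=5
n=9: >2, acc = 24+9 = 33; c2=6
n=6: >2, acc = 33+6 = 39; c2=7
acc-c2 = 39-7 = 32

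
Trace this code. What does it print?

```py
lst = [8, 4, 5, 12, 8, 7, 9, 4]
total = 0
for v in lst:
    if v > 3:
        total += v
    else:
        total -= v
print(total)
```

v=8: >3, total = 0+8 = 8
v=4: >3, total = 8+4 = 12
v=5: >3, total = 12+5 = 17
v=12: >3, total = 17+12 = 29
v=8: >3, total = 29+8 = 37
v=7: >3, total = 37+7 = 44
v=9: >3, total = 44+9 = 53
v=4: >3, total = 53+4 = 57

57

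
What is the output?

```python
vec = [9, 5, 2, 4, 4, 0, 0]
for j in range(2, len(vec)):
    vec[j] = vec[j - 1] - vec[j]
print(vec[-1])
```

-5

j=2: vec[2] = 5-2 = 3 → [9, 5, 3, 4, 4, 0, 0]
j=3: vec[3] = 3-4 = -1 → [9, 5, 3, -1, 4, 0, 0]
j=4: vec[4] = (-1)-4 = -5 → [9, 5, 3, -1, -5, 0, 0]
j=5: vec[5] = (-5)-0 = -5 → [9, 5, 3, -1, -5, -5, 0]
j=6: vec[6] = (-5)-0 = -5 → [9, 5, 3, -1, -5, -5, -5]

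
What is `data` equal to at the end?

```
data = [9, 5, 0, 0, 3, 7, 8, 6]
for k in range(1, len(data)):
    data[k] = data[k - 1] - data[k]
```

[9, 4, 4, 4, 1, -6, -14, -20]

k=1: data[1] = 9-5 = 4 → [9, 4, 0, 0, 3, 7, 8, 6]
k=2: data[2] = 4-0 = 4 → [9, 4, 4, 0, 3, 7, 8, 6]
k=3: data[3] = 4-0 = 4 → [9, 4, 4, 4, 3, 7, 8, 6]
k=4: data[4] = 4-3 = 1 → [9, 4, 4, 4, 1, 7, 8, 6]
k=5: data[5] = 1-7 = -6 → [9, 4, 4, 4, 1, -6, 8, 6]
k=6: data[6] = (-6)-8 = -14 → [9, 4, 4, 4, 1, -6, -14, 6]
k=7: data[7] = (-14)-6 = -20 → [9, 4, 4, 4, 1, -6, -14, -20]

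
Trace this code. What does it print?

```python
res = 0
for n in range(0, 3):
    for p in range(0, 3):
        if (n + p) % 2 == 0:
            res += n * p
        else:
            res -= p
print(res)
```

n=0,p=0: even sum, res = 0+0 = 0
n=0,p=1: odd sum, res = 0-1 = -1
n=0,p=2: even sum, res = (-1)+0 = -1
n=1,p=0: odd sum, res = (-1)-0 = -1
n=1,p=1: even sum, res = (-1)+1 = 0
n=1,p=2: odd sum, res = 0-2 = -2
n=2,p=0: even sum, res = (-2)+0 = -2
n=2,p=1: odd sum, res = (-2)-1 = -3
n=2,p=2: even sum, res = (-3)+4 = 1

1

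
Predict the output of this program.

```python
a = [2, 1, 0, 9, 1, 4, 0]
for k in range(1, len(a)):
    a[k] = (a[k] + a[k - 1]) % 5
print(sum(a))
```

17

k=1: a[1] = (1+2)%5 = 3 → [2, 3, 0, 9, 1, 4, 0]
k=2: a[2] = (0+3)%5 = 3 → [2, 3, 3, 9, 1, 4, 0]
k=3: a[3] = (9+3)%5 = 2 → [2, 3, 3, 2, 1, 4, 0]
k=4: a[4] = (1+2)%5 = 3 → [2, 3, 3, 2, 3, 4, 0]
k=5: a[5] = (4+3)%5 = 2 → [2, 3, 3, 2, 3, 2, 0]
k=6: a[6] = (0+2)%5 = 2 → [2, 3, 3, 2, 3, 2, 2]
sum = 17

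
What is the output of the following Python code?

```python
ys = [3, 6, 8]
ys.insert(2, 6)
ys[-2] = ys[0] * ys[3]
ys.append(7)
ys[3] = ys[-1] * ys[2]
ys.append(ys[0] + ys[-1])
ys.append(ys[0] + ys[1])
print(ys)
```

[3, 6, 24, 168, 7, 10, 9]

insert 6 at 2 → [3, 6, 6, 8]
ys[-2] = ys[0]*ys[3] = 3*8 = 24 → [3, 6, 24, 8]
append 7 → [3, 6, 24, 8, 7]
ys[3] = ys[-1]*ys[2] = 7*24 = 168 → [3, 6, 24, 168, 7]
append ys[0]+ys[-1] = 3+7 = 10 → [3, 6, 24, 168, 7, 10]
append ys[0]+ys[1] = 3+6 = 9 → [3, 6, 24, 168, 7, 10, 9]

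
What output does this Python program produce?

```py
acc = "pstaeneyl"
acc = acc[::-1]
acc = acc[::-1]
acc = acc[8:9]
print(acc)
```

l

reverse → 'lyeneatsp'
reverse → 'pstaeneyl'
slice [8:9] → 'l'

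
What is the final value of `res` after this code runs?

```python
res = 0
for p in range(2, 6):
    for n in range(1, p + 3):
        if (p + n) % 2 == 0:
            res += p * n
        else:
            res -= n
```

136

p=2,n=1: odd sum, res = 0-1 = -1
p=2,n=2: even sum, res = (-1)+4 = 3
p=2,n=3: odd sum, res = 3-3 = 0
p=2,n=4: even sum, res = 0+8 = 8
p=3,n=1: even sum, res = 8+3 = 11
p=3,n=2: odd sum, res = 11-2 = 9
p=3,n=3: even sum, res = 9+9 = 18
p=3,n=4: odd sum, res = 18-4 = 14
p=3,n=5: even sum, res = 14+15 = 29
p=4,n=1: odd sum, res = 29-1 = 28
p=4,n=2: even sum, res = 28+8 = 36
p=4,n=3: odd sum, res = 36-3 = 33
p=4,n=4: even sum, res = 33+16 = 49
p=4,n=5: odd sum, res = 49-5 = 44
p=4,n=6: even sum, res = 44+24 = 68
p=5,n=1: even sum, res = 68+5 = 73
p=5,n=2: odd sum, res = 73-2 = 71
p=5,n=3: even sum, res = 71+15 = 86
p=5,n=4: odd sum, res = 86-4 = 82
p=5,n=5: even sum, res = 82+25 = 107
p=5,n=6: odd sum, res = 107-6 = 101
p=5,n=7: even sum, res = 101+35 = 136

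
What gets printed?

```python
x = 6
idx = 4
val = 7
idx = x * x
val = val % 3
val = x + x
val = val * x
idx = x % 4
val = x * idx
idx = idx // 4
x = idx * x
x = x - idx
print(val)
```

12

idx = 6*6 = 36
val = 7%3 = 1
val = 6+6 = 12
val = 12*6 = 72
idx = 6%4 = 2
val = 6*2 = 12
idx = 2//4 = 0
x = 0*6 = 0
x = 0-0 = 0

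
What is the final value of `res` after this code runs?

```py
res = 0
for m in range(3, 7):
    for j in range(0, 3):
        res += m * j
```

m=3,j=0: res = 0+0 = 0
m=3,j=1: res = 0+3 = 3
m=3,j=2: res = 3+6 = 9
m=4,j=0: res = 9+0 = 9
m=4,j=1: res = 9+4 = 13
m=4,j=2: res = 13+8 = 21
m=5,j=0: res = 21+0 = 21
m=5,j=1: res = 21+5 = 26
m=5,j=2: res = 26+10 = 36
m=6,j=0: res = 36+0 = 36
m=6,j=1: res = 36+6 = 42
m=6,j=2: res = 42+12 = 54

54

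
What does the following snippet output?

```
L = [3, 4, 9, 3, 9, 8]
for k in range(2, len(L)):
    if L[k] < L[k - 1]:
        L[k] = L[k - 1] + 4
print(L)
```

k=2: 9>=4, unchanged → [3, 4, 9, 3, 9, 8]
k=3: 3<9, L[3] = 9+4 = 13 → [3, 4, 9, 13, 9, 8]
k=4: 9<13, L[4] = 13+4 = 17 → [3, 4, 9, 13, 17, 8]
k=5: 8<17, L[5] = 17+4 = 21 → [3, 4, 9, 13, 17, 21]

[3, 4, 9, 13, 17, 21]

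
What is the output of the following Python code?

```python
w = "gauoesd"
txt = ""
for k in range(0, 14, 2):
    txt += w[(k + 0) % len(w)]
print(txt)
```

k=0: add w[0]='g' → 'g'
k=2: add w[2]='u' → 'gu'
k=4: add w[4]='e' → 'gue'
k=6: add w[6]='d' → 'gued'
k=8: add w[1]='a' → 'gueda'
k=10: add w[3]='o' → 'guedao'
k=12: add w[5]='s' → 'guedaos'

guedaos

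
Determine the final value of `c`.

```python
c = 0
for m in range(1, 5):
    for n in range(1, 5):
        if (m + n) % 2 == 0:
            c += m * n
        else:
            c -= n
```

m=1,n=1: even sum, c = 0+1 = 1
m=1,n=2: odd sum, c = 1-2 = -1
m=1,n=3: even sum, c = (-1)+3 = 2
m=1,n=4: odd sum, c = 2-4 = -2
m=2,n=1: odd sum, c = (-2)-1 = -3
m=2,n=2: even sum, c = (-3)+4 = 1
m=2,n=3: odd sum, c = 1-3 = -2
m=2,n=4: even sum, c = (-2)+8 = 6
m=3,n=1: even sum, c = 6+3 = 9
m=3,n=2: odd sum, c = 9-2 = 7
m=3,n=3: even sum, c = 7+9 = 16
m=3,n=4: odd sum, c = 16-4 = 12
m=4,n=1: odd sum, c = 12-1 = 11
m=4,n=2: even sum, c = 11+8 = 19
m=4,n=3: odd sum, c = 19-3 = 16
m=4,n=4: even sum, c = 16+16 = 32

32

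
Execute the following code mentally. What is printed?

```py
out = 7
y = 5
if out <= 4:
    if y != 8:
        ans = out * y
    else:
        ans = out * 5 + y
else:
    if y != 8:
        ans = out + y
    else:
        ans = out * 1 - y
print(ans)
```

out=7, y=5
out <= 4 is False; y != 8 is True
→ ans = out + y = 12

12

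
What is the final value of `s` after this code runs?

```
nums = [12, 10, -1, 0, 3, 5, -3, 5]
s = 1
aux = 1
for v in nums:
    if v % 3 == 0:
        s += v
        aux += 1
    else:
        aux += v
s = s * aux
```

v=12: %3==0, s = 1+12 = 13; aux=2
v=10: not %3==0; aux=12
v=-1: not %3==0; aux=11
v=0: %3==0, s = 13+0 = 13; aux=12
v=3: %3==0, s = 13+3 = 16; aux=13
v=5: not %3==0; aux=18
v=-3: %3==0, s = 16+(-3) = 13; aux=19
v=5: not %3==0; aux=24
s*aux = 13*24 = 312

312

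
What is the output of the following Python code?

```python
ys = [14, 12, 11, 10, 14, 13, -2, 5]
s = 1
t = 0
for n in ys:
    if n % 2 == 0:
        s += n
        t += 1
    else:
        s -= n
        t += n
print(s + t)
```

54

n=14: even, s = 1+14 = 15; t=1
n=12: even, s = 15+12 = 27; t=2
n=11: not even, s = 27-11 = 16; t=13
n=10: even, s = 16+10 = 26; t=14
n=14: even, s = 26+14 = 40; t=15
n=13: not even, s = 40-13 = 27; t=28
n=-2: even, s = 27+(-2) = 25; t=29
n=5: not even, s = 25-5 = 20; t=34
s+t = 20+34 = 54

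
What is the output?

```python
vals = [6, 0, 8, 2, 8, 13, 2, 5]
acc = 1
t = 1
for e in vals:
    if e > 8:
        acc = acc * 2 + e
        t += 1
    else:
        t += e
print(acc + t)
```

e=6: not >8; t=7
e=0: not >8; t=7
e=8: not >8; t=15
e=2: not >8; t=17
e=8: not >8; t=25
e=13: >8, acc = 1*2+13 = 15; t=26
e=2: not >8; t=28
e=5: not >8; t=33
acc+t = 15+33 = 48

48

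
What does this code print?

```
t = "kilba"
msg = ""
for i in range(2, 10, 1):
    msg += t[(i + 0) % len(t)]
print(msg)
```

i=2: add t[2]='l' → 'l'
i=3: add t[3]='b' → 'lb'
i=4: add t[4]='a' → 'lba'
i=5: add t[0]='k' → 'lbak'
i=6: add t[1]='i' → 'lbaki'
i=7: add t[2]='l' → 'lbakil'
i=8: add t[3]='b' → 'lbakilb'
i=9: add t[4]='a' → 'lbakilba'

lbakilba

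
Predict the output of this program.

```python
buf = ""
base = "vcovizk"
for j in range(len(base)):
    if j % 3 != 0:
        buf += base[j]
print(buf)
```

j=0: skip
j=1: add 'c' → 'c'
j=2: add 'o' → 'co'
j=3: skip
j=4: add 'i' → 'coi'
j=5: add 'z' → 'coiz'
j=6: skip

coiz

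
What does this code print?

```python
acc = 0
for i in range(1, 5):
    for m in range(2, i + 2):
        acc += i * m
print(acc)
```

i=1,m=2: acc = 0+2 = 2
i=2,m=2: acc = 2+4 = 6
i=2,m=3: acc = 6+6 = 12
i=3,m=2: acc = 12+6 = 18
i=3,m=3: acc = 18+9 = 27
i=3,m=4: acc = 27+12 = 39
i=4,m=2: acc = 39+8 = 47
i=4,m=3: acc = 47+12 = 59
i=4,m=4: acc = 59+16 = 75
i=4,m=5: acc = 75+20 = 95

95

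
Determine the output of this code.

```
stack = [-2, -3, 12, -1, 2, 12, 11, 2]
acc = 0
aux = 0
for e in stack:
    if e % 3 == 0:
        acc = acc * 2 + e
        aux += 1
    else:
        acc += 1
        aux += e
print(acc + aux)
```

e=-2: not %3==0, acc = 0+1 = 1; aux=-2
e=-3: %3==0, acc = 1*2+(-3) = -1; aux=-1
e=12: %3==0, acc = (-1)*2+12 = 10; aux=0
e=-1: not %3==0, acc = 10+1 = 11; aux=-1
e=2: not %3==0, acc = 11+1 = 12; aux=1
e=12: %3==0, acc = 12*2+12 = 36; aux=2
e=11: not %3==0, acc = 36+1 = 37; aux=13
e=2: not %3==0, acc = 37+1 = 38; aux=15
acc+aux = 38+15 = 53

53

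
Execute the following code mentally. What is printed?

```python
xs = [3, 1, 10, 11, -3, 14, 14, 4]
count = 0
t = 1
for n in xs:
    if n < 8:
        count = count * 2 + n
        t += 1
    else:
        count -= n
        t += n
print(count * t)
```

-6156

n=3: <8, count = 0*2+3 = 3; t=2
n=1: <8, count = 3*2+1 = 7; t=3
n=10: not <8, count = 7-10 = -3; t=13
n=11: not <8, count = (-3)-11 = -14; t=24
n=-3: <8, count = (-14)*2+(-3) = -31; t=25
n=14: not <8, count = (-31)-14 = -45; t=39
n=14: not <8, count = (-45)-14 = -59; t=53
n=4: <8, count = (-59)*2+4 = -114; t=54
count*t = (-114)*54 = -6156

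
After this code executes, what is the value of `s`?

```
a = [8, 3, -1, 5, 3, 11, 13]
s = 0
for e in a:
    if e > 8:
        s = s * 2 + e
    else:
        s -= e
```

e=8: not >8, s = 0-8 = -8
e=3: not >8, s = (-8)-3 = -11
e=-1: not >8, s = (-11)-(-1) = -10
e=5: not >8, s = (-10)-5 = -15
e=3: not >8, s = (-15)-3 = -18
e=11: >8, s = (-18)*2+11 = -25
e=13: >8, s = (-25)*2+13 = -37

-37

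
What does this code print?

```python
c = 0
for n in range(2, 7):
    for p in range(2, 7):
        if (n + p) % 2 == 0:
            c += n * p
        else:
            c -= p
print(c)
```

160

n=2,p=2: even sum, c = 0+4 = 4
n=2,p=3: odd sum, c = 4-3 = 1
n=2,p=4: even sum, c = 1+8 = 9
n=2,p=5: odd sum, c = 9-5 = 4
n=2,p=6: even sum, c = 4+12 = 16
n=3,p=2: odd sum, c = 16-2 = 14
n=3,p=3: even sum, c = 14+9 = 23
n=3,p=4: odd sum, c = 23-4 = 19
n=3,p=5: even sum, c = 19+15 = 34
n=3,p=6: odd sum, c = 34-6 = 28
n=4,p=2: even sum, c = 28+8 = 36
n=4,p=3: odd sum, c = 36-3 = 33
n=4,p=4: even sum, c = 33+16 = 49
n=4,p=5: odd sum, c = 49-5 = 44
n=4,p=6: even sum, c = 44+24 = 68
n=5,p=2: odd sum, c = 68-2 = 66
n=5,p=3: even sum, c = 66+15 = 81
n=5,p=4: odd sum, c = 81-4 = 77
n=5,p=5: even sum, c = 77+25 = 102
n=5,p=6: odd sum, c = 102-6 = 96
n=6,p=2: even sum, c = 96+12 = 108
n=6,p=3: odd sum, c = 108-3 = 105
n=6,p=4: even sum, c = 105+24 = 129
n=6,p=5: odd sum, c = 129-5 = 124
n=6,p=6: even sum, c = 124+36 = 160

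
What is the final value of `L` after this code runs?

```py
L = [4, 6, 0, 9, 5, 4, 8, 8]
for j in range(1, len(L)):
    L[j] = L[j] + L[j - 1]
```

j=1: L[1] = 6+4 = 10 → [4, 10, 0, 9, 5, 4, 8, 8]
j=2: L[2] = 0+10 = 10 → [4, 10, 10, 9, 5, 4, 8, 8]
j=3: L[3] = 9+10 = 19 → [4, 10, 10, 19, 5, 4, 8, 8]
j=4: L[4] = 5+19 = 24 → [4, 10, 10, 19, 24, 4, 8, 8]
j=5: L[5] = 4+24 = 28 → [4, 10, 10, 19, 24, 28, 8, 8]
j=6: L[6] = 8+28 = 36 → [4, 10, 10, 19, 24, 28, 36, 8]
j=7: L[7] = 8+36 = 44 → [4, 10, 10, 19, 24, 28, 36, 44]

[4, 10, 10, 19, 24, 28, 36, 44]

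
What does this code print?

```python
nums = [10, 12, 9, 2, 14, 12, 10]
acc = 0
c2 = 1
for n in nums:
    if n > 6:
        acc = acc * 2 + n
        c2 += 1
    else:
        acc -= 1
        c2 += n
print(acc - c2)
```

657

n=10: >6, acc = 0*2+10 = 10; c2=2
n=12: >6, acc = 10*2+12 = 32; c2=3
n=9: >6, acc = 32*2+9 = 73; c2=4
n=2: not >6, acc = 73-1 = 72; c2=6
n=14: >6, acc = 72*2+14 = 158; c2=7
n=12: >6, acc = 158*2+12 = 328; c2=8
n=10: >6, acc = 328*2+10 = 666; c2=9
acc-c2 = 666-9 = 657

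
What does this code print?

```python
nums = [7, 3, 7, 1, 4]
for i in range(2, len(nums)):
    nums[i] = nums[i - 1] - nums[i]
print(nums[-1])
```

i=2: nums[2] = 3-7 = -4 → [7, 3, -4, 1, 4]
i=3: nums[3] = (-4)-1 = -5 → [7, 3, -4, -5, 4]
i=4: nums[4] = (-5)-4 = -9 → [7, 3, -4, -5, -9]

-9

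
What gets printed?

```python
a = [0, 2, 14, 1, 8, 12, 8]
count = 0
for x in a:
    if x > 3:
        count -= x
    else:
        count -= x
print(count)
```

x=0: not >3, count = 0-0 = 0
x=2: not >3, count = 0-2 = -2
x=14: >3, count = (-2)-14 = -16
x=1: not >3, count = (-16)-1 = -17
x=8: >3, count = (-17)-8 = -25
x=12: >3, count = (-25)-12 = -37
x=8: >3, count = (-37)-8 = -45

-45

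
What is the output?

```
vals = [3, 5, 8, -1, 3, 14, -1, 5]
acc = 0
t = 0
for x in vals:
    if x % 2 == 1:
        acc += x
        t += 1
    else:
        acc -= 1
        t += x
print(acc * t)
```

336

x=3: odd, acc = 0+3 = 3; t=1
x=5: odd, acc = 3+5 = 8; t=2
x=8: not odd, acc = 8-1 = 7; t=10
x=-1: odd, acc = 7+(-1) = 6; t=11
x=3: odd, acc = 6+3 = 9; t=12
x=14: not odd, acc = 9-1 = 8; t=26
x=-1: odd, acc = 8+(-1) = 7; t=27
x=5: odd, acc = 7+5 = 12; t=28
acc*t = 12*28 = 336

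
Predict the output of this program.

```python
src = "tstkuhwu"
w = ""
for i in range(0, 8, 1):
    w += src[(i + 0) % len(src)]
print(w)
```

tstkuhwu

i=0: add src[0]='t' → 't'
i=1: add src[1]='s' → 'ts'
i=2: add src[2]='t' → 'tst'
i=3: add src[3]='k' → 'tstk'
i=4: add src[4]='u' → 'tstku'
i=5: add src[5]='h' → 'tstkuh'
i=6: add src[6]='w' → 'tstkuhw'
i=7: add src[7]='u' → 'tstkuhwu'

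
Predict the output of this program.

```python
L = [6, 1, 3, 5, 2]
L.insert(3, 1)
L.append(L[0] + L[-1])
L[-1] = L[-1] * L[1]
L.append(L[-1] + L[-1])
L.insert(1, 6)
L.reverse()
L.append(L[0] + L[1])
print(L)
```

insert 1 at 3 → [6, 1, 3, 1, 5, 2]
append L[0]+L[-1] = 6+2 = 8 → [6, 1, 3, 1, 5, 2, 8]
L[-1] = L[-1]*L[1] = 8*1 = 8 → [6, 1, 3, 1, 5, 2, 8]
append L[-1]+L[-1] = 8+8 = 16 → [6, 1, 3, 1, 5, 2, 8, 16]
insert 6 at 1 → [6, 6, 1, 3, 1, 5, 2, 8, 16]
reverse → [16, 8, 2, 5, 1, 3, 1, 6, 6]
append L[0]+L[1] = 16+8 = 24 → [16, 8, 2, 5, 1, 3, 1, 6, 6, 24]

[16, 8, 2, 5, 1, 3, 1, 6, 6, 24]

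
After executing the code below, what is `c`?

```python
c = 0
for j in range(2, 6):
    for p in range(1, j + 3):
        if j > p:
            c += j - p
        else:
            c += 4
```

j=2,p=1: 2>1, c = 0+1 = 1
j=2,p=2: not 2>2, c = 1+4 = 5
j=2,p=3: not 2>3, c = 5+4 = 9
j=2,p=4: not 2>4, c = 9+4 = 13
j=3,p=1: 3>1, c = 13+2 = 15
j=3,p=2: 3>2, c = 15+1 = 16
j=3,p=3: not 3>3, c = 16+4 = 20
j=3,p=4: not 3>4, c = 20+4 = 24
j=3,p=5: not 3>5, c = 24+4 = 28
j=4,p=1: 4>1, c = 28+3 = 31
j=4,p=2: 4>2, c = 31+2 = 33
j=4,p=3: 4>3, c = 33+1 = 34
j=4,p=4: not 4>4, c = 34+4 = 38
j=4,p=5: not 4>5, c = 38+4 = 42
j=4,p=6: not 4>6, c = 42+4 = 46
j=5,p=1: 5>1, c = 46+4 = 50
j=5,p=2: 5>2, c = 50+3 = 53
j=5,p=3: 5>3, c = 53+2 = 55
j=5,p=4: 5>4, c = 55+1 = 56
j=5,p=5: not 5>5, c = 56+4 = 60
j=5,p=6: not 5>6, c = 60+4 = 64
j=5,p=7: not 5>7, c = 64+4 = 68

68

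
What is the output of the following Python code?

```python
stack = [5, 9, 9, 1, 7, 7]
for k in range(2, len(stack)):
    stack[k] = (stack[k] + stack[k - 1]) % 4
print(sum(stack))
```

k=2: stack[2] = (9+9)%4 = 2 → [5, 9, 2, 1, 7, 7]
k=3: stack[3] = (1+2)%4 = 3 → [5, 9, 2, 3, 7, 7]
k=4: stack[4] = (7+3)%4 = 2 → [5, 9, 2, 3, 2, 7]
k=5: stack[5] = (7+2)%4 = 1 → [5, 9, 2, 3, 2, 1]
sum = 22

22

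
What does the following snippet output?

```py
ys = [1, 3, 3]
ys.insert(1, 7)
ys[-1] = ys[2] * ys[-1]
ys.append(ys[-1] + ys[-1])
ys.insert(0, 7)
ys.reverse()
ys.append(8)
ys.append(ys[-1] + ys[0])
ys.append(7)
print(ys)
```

[18, 9, 3, 7, 1, 7, 8, 26, 7]

insert 7 at 1 → [1, 7, 3, 3]
ys[-1] = ys[2]*ys[-1] = 3*3 = 9 → [1, 7, 3, 9]
append ys[-1]+ys[-1] = 9+9 = 18 → [1, 7, 3, 9, 18]
insert 7 at 0 → [7, 1, 7, 3, 9, 18]
reverse → [18, 9, 3, 7, 1, 7]
append 8 → [18, 9, 3, 7, 1, 7, 8]
append ys[-1]+ys[0] = 8+18 = 26 → [18, 9, 3, 7, 1, 7, 8, 26]
append 7 → [18, 9, 3, 7, 1, 7, 8, 26, 7]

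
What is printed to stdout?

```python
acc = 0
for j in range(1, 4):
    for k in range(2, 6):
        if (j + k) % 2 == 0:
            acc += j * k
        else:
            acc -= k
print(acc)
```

24

j=1,k=2: odd sum, acc = 0-2 = -2
j=1,k=3: even sum, acc = (-2)+3 = 1
j=1,k=4: odd sum, acc = 1-4 = -3
j=1,k=5: even sum, acc = (-3)+5 = 2
j=2,k=2: even sum, acc = 2+4 = 6
j=2,k=3: odd sum, acc = 6-3 = 3
j=2,k=4: even sum, acc = 3+8 = 11
j=2,k=5: odd sum, acc = 11-5 = 6
j=3,k=2: odd sum, acc = 6-2 = 4
j=3,k=3: even sum, acc = 4+9 = 13
j=3,k=4: odd sum, acc = 13-4 = 9
j=3,k=5: even sum, acc = 9+15 = 24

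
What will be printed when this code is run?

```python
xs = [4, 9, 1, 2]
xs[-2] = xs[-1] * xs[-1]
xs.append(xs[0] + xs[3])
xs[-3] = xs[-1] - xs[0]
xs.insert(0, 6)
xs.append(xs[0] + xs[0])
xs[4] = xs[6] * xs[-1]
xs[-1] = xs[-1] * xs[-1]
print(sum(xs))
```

xs[-2] = xs[-1]*xs[-1] = 2*2 = 4 → [4, 9, 4, 2]
append xs[0]+xs[3] = 4+2 = 6 → [4, 9, 4, 2, 6]
xs[-3] = xs[-1]-xs[0] = 6-4 = 2 → [4, 9, 2, 2, 6]
insert 6 at 0 → [6, 4, 9, 2, 2, 6]
append xs[0]+xs[0] = 6+6 = 12 → [6, 4, 9, 2, 2, 6, 12]
xs[4] = xs[6]*xs[-1] = 12*12 = 144 → [6, 4, 9, 2, 144, 6, 12]
xs[-1] = xs[-1]*xs[-1] = 12*12 = 144 → [6, 4, 9, 2, 144, 6, 144]
sum = 315

315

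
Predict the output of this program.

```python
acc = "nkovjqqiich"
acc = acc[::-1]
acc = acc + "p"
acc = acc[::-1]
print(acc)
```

pnkovjqqiich

reverse → 'hciiqqjvokn'
+ 'p' → 'hciiqqjvoknp'
reverse → 'pnkovjqqiich'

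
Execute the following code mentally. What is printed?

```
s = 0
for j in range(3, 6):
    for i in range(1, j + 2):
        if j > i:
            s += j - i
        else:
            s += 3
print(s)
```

37

j=3,i=1: 3>1, s = 0+2 = 2
j=3,i=2: 3>2, s = 2+1 = 3
j=3,i=3: not 3>3, s = 3+3 = 6
j=3,i=4: not 3>4, s = 6+3 = 9
j=4,i=1: 4>1, s = 9+3 = 12
j=4,i=2: 4>2, s = 12+2 = 14
j=4,i=3: 4>3, s = 14+1 = 15
j=4,i=4: not 4>4, s = 15+3 = 18
j=4,i=5: not 4>5, s = 18+3 = 21
j=5,i=1: 5>1, s = 21+4 = 25
j=5,i=2: 5>2, s = 25+3 = 28
j=5,i=3: 5>3, s = 28+2 = 30
j=5,i=4: 5>4, s = 30+1 = 31
j=5,i=5: not 5>5, s = 31+3 = 34
j=5,i=6: not 5>6, s = 34+3 = 37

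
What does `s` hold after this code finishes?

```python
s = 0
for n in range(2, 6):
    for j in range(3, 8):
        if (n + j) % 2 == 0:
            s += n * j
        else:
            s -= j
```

n=2,j=3: odd sum, s = 0-3 = -3
n=2,j=4: even sum, s = (-3)+8 = 5
n=2,j=5: odd sum, s = 5-5 = 0
n=2,j=6: even sum, s = 0+12 = 12
n=2,j=7: odd sum, s = 12-7 = 5
n=3,j=3: even sum, s = 5+9 = 14
n=3,j=4: odd sum, s = 14-4 = 10
n=3,j=5: even sum, s = 10+15 = 25
n=3,j=6: odd sum, s = 25-6 = 19
n=3,j=7: even sum, s = 19+21 = 40
n=4,j=3: odd sum, s = 40-3 = 37
n=4,j=4: even sum, s = 37+16 = 53
n=4,j=5: odd sum, s = 53-5 = 48
n=4,j=6: even sum, s = 48+24 = 72
n=4,j=7: odd sum, s = 72-7 = 65
n=5,j=3: even sum, s = 65+15 = 80
n=5,j=4: odd sum, s = 80-4 = 76
n=5,j=5: even sum, s = 76+25 = 101
n=5,j=6: odd sum, s = 101-6 = 95
n=5,j=7: even sum, s = 95+35 = 130

130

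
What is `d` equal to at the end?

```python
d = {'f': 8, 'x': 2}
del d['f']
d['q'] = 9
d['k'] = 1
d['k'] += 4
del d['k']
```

del 'f' → {'x': 2}
d['q'] = 9 → {'x': 2, 'q': 9}
d['k'] = 1 → {'x': 2, 'q': 9, 'k': 1}
d['k'] = 1+4 = 5 → {'x': 2, 'q': 9, 'k': 5}
del 'k' → {'x': 2, 'q': 9}

{'x': 2, 'q': 9}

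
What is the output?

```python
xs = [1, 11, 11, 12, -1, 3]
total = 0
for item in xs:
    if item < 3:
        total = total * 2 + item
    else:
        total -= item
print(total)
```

item=1: <3, total = 0*2+1 = 1
item=11: not <3, total = 1-11 = -10
item=11: not <3, total = (-10)-11 = -21
item=12: not <3, total = (-21)-12 = -33
item=-1: <3, total = (-33)*2+(-1) = -67
item=3: not <3, total = (-67)-3 = -70

-70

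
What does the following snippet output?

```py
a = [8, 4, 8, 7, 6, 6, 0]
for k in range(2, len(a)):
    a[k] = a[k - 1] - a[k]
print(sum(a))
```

k=2: a[2] = 4-8 = -4 → [8, 4, -4, 7, 6, 6, 0]
k=3: a[3] = (-4)-7 = -11 → [8, 4, -4, -11, 6, 6, 0]
k=4: a[4] = (-11)-6 = -17 → [8, 4, -4, -11, -17, 6, 0]
k=5: a[5] = (-17)-6 = -23 → [8, 4, -4, -11, -17, -23, 0]
k=6: a[6] = (-23)-0 = -23 → [8, 4, -4, -11, -17, -23, -23]
sum = -66

-66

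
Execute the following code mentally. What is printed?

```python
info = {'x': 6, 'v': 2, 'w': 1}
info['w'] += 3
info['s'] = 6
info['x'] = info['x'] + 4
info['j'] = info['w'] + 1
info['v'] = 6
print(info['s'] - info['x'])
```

info['w'] = 1+3 = 4 → {'x': 6, 'v': 2, 'w': 4}
info['s'] = 6 → {'x': 6, 'v': 2, 'w': 4, 's': 6}
info['x'] = info['x']+4 = 10 → {'x': 10, 'v': 2, 'w': 4, 's': 6}
info['j'] = info['w']+1 = 5 → {'x': 10, 'v': 2, 'w': 4, 's': 6, 'j': 5}
info['v'] = 6 → {'x': 10, 'v': 6, 'w': 4, 's': 6, 'j': 5}
info['s']-info['x'] = 6-10 = -4

-4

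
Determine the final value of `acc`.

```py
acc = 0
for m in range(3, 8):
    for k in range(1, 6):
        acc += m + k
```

200

m=3,k=1: acc = 0+4 = 4
m=3,k=2: acc = 4+5 = 9
m=3,k=3: acc = 9+6 = 15
m=3,k=4: acc = 15+7 = 22
m=3,k=5: acc = 22+8 = 30
m=4,k=1: acc = 30+5 = 35
m=4,k=2: acc = 35+6 = 41
m=4,k=3: acc = 41+7 = 48
m=4,k=4: acc = 48+8 = 56
m=4,k=5: acc = 56+9 = 65
m=5,k=1: acc = 65+6 = 71
m=5,k=2: acc = 71+7 = 78
m=5,k=3: acc = 78+8 = 86
m=5,k=4: acc = 86+9 = 95
m=5,k=5: acc = 95+10 = 105
m=6,k=1: acc = 105+7 = 112
m=6,k=2: acc = 112+8 = 120
m=6,k=3: acc = 120+9 = 129
m=6,k=4: acc = 129+10 = 139
m=6,k=5: acc = 139+11 = 150
m=7,k=1: acc = 150+8 = 158
m=7,k=2: acc = 158+9 = 167
m=7,k=3: acc = 167+10 = 177
m=7,k=4: acc = 177+11 = 188
m=7,k=5: acc = 188+12 = 200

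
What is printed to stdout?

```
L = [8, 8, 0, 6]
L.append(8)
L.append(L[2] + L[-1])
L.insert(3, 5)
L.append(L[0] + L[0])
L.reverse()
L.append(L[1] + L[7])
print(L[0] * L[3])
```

96

append 8 → [8, 8, 0, 6, 8]
append L[2]+L[-1] = 0+8 = 8 → [8, 8, 0, 6, 8, 8]
insert 5 at 3 → [8, 8, 0, 5, 6, 8, 8]
append L[0]+L[0] = 8+8 = 16 → [8, 8, 0, 5, 6, 8, 8, 16]
reverse → [16, 8, 8, 6, 5, 0, 8, 8]
append L[1]+L[7] = 8+8 = 16 → [16, 8, 8, 6, 5, 0, 8, 8, 16]
L[0]*L[3] = 16*6 = 96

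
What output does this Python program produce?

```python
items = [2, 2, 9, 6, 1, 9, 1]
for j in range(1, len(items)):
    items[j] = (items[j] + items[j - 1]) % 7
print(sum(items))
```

j=1: items[1] = (2+2)%7 = 4 → [2, 4, 9, 6, 1, 9, 1]
j=2: items[2] = (9+4)%7 = 6 → [2, 4, 6, 6, 1, 9, 1]
j=3: items[3] = (6+6)%7 = 5 → [2, 4, 6, 5, 1, 9, 1]
j=4: items[4] = (1+5)%7 = 6 → [2, 4, 6, 5, 6, 9, 1]
j=5: items[5] = (9+6)%7 = 1 → [2, 4, 6, 5, 6, 1, 1]
j=6: items[6] = (1+1)%7 = 2 → [2, 4, 6, 5, 6, 1, 2]
sum = 26

26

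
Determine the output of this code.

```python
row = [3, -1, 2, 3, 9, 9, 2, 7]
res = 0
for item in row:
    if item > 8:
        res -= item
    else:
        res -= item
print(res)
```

-34

item=3: not >8, res = 0-3 = -3
item=-1: not >8, res = (-3)-(-1) = -2
item=2: not >8, res = (-2)-2 = -4
item=3: not >8, res = (-4)-3 = -7
item=9: >8, res = (-7)-9 = -16
item=9: >8, res = (-16)-9 = -25
item=2: not >8, res = (-25)-2 = -27
item=7: not >8, res = (-27)-7 = -34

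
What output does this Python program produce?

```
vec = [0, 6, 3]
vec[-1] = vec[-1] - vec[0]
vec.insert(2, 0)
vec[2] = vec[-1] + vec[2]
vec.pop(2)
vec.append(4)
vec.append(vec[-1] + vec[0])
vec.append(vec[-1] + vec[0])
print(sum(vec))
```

21

vec[-1] = vec[-1]-vec[0] = 3-0 = 3 → [0, 6, 3]
insert 0 at 2 → [0, 6, 0, 3]
vec[2] = vec[-1]+vec[2] = 3+0 = 3 → [0, 6, 3, 3]
pop(2) removes 3 → [0, 6, 3]
append 4 → [0, 6, 3, 4]
append vec[-1]+vec[0] = 4+0 = 4 → [0, 6, 3, 4, 4]
append vec[-1]+vec[0] = 4+0 = 4 → [0, 6, 3, 4, 4, 4]
sum = 21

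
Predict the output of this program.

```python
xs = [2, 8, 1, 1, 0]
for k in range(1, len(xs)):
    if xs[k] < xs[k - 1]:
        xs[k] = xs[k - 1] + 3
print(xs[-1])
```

17

k=1: 8>=2, unchanged → [2, 8, 1, 1, 0]
k=2: 1<8, xs[2] = 8+3 = 11 → [2, 8, 11, 1, 0]
k=3: 1<11, xs[3] = 11+3 = 14 → [2, 8, 11, 14, 0]
k=4: 0<14, xs[4] = 14+3 = 17 → [2, 8, 11, 14, 17]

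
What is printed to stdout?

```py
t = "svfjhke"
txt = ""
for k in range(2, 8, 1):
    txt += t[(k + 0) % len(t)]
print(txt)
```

fjhkes

k=2: add t[2]='f' → 'f'
k=3: add t[3]='j' → 'fj'
k=4: add t[4]='h' → 'fjh'
k=5: add t[5]='k' → 'fjhk'
k=6: add t[6]='e' → 'fjhke'
k=7: add t[0]='s' → 'fjhkes'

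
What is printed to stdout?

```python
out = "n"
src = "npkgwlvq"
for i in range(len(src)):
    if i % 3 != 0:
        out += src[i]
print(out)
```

npkwlq

i=0: skip
i=1: add 'p' → 'np'
i=2: add 'k' → 'npk'
i=3: skip
i=4: add 'w' → 'npkw'
i=5: add 'l' → 'npkwl'
i=6: skip
i=7: add 'q' → 'npkwlq'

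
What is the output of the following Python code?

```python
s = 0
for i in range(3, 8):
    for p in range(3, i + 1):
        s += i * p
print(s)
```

i=3,p=3: s = 0+9 = 9
i=4,p=3: s = 9+12 = 21
i=4,p=4: s = 21+16 = 37
i=5,p=3: s = 37+15 = 52
i=5,p=4: s = 52+20 = 72
i=5,p=5: s = 72+25 = 97
i=6,p=3: s = 97+18 = 115
i=6,p=4: s = 115+24 = 139
i=6,p=5: s = 139+30 = 169
i=6,p=6: s = 169+36 = 205
i=7,p=3: s = 205+21 = 226
i=7,p=4: s = 226+28 = 254
i=7,p=5: s = 254+35 = 289
i=7,p=6: s = 289+42 = 331
i=7,p=7: s = 331+49 = 380

380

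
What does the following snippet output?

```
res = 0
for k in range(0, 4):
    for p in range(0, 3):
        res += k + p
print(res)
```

30

k=0,p=0: res = 0+0 = 0
k=0,p=1: res = 0+1 = 1
k=0,p=2: res = 1+2 = 3
k=1,p=0: res = 3+1 = 4
k=1,p=1: res = 4+2 = 6
k=1,p=2: res = 6+3 = 9
k=2,p=0: res = 9+2 = 11
k=2,p=1: res = 11+3 = 14
k=2,p=2: res = 14+4 = 18
k=3,p=0: res = 18+3 = 21
k=3,p=1: res = 21+4 = 25
k=3,p=2: res = 25+5 = 30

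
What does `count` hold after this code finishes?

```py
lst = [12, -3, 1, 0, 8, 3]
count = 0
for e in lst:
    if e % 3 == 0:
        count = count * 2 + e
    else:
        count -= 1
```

e=12: %3==0, count = 0*2+12 = 12
e=-3: %3==0, count = 12*2+(-3) = 21
e=1: not %3==0, count = 21-1 = 20
e=0: %3==0, count = 20*2+0 = 40
e=8: not %3==0, count = 40-1 = 39
e=3: %3==0, count = 39*2+3 = 81

81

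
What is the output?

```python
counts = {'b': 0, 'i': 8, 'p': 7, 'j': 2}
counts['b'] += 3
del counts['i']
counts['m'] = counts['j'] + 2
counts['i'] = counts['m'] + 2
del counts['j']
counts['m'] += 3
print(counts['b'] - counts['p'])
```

-4

counts['b'] = 0+3 = 3 → {'b': 3, 'i': 8, 'p': 7, 'j': 2}
del 'i' → {'b': 3, 'p': 7, 'j': 2}
counts['m'] = counts['j']+2 = 4 → {'b': 3, 'p': 7, 'j': 2, 'm': 4}
counts['i'] = counts['m']+2 = 6 → {'b': 3, 'p': 7, 'j': 2, 'm': 4, 'i': 6}
del 'j' → {'b': 3, 'p': 7, 'm': 4, 'i': 6}
counts['m'] = 4+3 = 7 → {'b': 3, 'p': 7, 'm': 7, 'i': 6}
counts['b']-counts['p'] = 3-7 = -4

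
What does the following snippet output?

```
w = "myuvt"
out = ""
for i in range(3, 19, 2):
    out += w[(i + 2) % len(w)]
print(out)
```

mutyvmut

i=3: add w[0]='m' → 'm'
i=5: add w[2]='u' → 'mu'
i=7: add w[4]='t' → 'mut'
i=9: add w[1]='y' → 'muty'
i=11: add w[3]='v' → 'mutyv'
i=13: add w[0]='m' → 'mutyvm'
i=15: add w[2]='u' → 'mutyvmu'
i=17: add w[4]='t' → 'mutyvmut'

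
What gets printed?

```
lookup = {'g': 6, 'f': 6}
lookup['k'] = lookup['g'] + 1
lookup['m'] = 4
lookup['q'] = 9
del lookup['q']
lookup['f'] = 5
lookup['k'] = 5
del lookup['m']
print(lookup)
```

lookup['k'] = lookup['g']+1 = 7 → {'g': 6, 'f': 6, 'k': 7}
lookup['m'] = 4 → {'g': 6, 'f': 6, 'k': 7, 'm': 4}
lookup['q'] = 9 → {'g': 6, 'f': 6, 'k': 7, 'm': 4, 'q': 9}
del 'q' → {'g': 6, 'f': 6, 'k': 7, 'm': 4}
lookup['f'] = 5 → {'g': 6, 'f': 5, 'k': 7, 'm': 4}
lookup['k'] = 5 → {'g': 6, 'f': 5, 'k': 5, 'm': 4}
del 'm' → {'g': 6, 'f': 5, 'k': 5}

{'g': 6, 'f': 5, 'k': 5}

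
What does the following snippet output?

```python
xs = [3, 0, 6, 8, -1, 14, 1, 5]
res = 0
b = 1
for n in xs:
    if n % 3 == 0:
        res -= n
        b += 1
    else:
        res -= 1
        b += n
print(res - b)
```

-45

n=3: %3==0, res = 0-3 = -3; b=2
n=0: %3==0, res = (-3)-0 = -3; b=3
n=6: %3==0, res = (-3)-6 = -9; b=4
n=8: not %3==0, res = (-9)-1 = -10; b=12
n=-1: not %3==0, res = (-10)-1 = -11; b=11
n=14: not %3==0, res = (-11)-1 = -12; b=25
n=1: not %3==0, res = (-12)-1 = -13; b=26
n=5: not %3==0, res = (-13)-1 = -14; b=31
res-b = (-14)-31 = -45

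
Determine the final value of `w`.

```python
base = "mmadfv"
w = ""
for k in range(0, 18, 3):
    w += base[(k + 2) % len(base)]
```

k=0: add base[2]='a' → 'a'
k=3: add base[5]='v' → 'av'
k=6: add base[2]='a' → 'ava'
k=9: add base[5]='v' → 'avav'
k=12: add base[2]='a' → 'avava'
k=15: add base[5]='v' → 'avavav'

'avavav'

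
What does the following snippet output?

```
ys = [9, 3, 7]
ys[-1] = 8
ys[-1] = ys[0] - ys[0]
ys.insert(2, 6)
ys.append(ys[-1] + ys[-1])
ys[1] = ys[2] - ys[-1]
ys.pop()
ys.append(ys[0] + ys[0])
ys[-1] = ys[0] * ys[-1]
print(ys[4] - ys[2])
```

ys[-1] = 8 → [9, 3, 8]
ys[-1] = ys[0]-ys[0] = 9-9 = 0 → [9, 3, 0]
insert 6 at 2 → [9, 3, 6, 0]
append ys[-1]+ys[-1] = 0+0 = 0 → [9, 3, 6, 0, 0]
ys[1] = ys[2]-ys[-1] = 6-0 = 6 → [9, 6, 6, 0, 0]
pop() removes 0 → [9, 6, 6, 0]
append ys[0]+ys[0] = 9+9 = 18 → [9, 6, 6, 0, 18]
ys[-1] = ys[0]*ys[-1] = 9*18 = 162 → [9, 6, 6, 0, 162]
ys[4]-ys[2] = 162-6 = 156

156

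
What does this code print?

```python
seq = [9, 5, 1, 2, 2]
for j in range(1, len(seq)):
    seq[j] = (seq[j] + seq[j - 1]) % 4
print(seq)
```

[9, 2, 3, 1, 3]

j=1: seq[1] = (5+9)%4 = 2 → [9, 2, 1, 2, 2]
j=2: seq[2] = (1+2)%4 = 3 → [9, 2, 3, 2, 2]
j=3: seq[3] = (2+3)%4 = 1 → [9, 2, 3, 1, 2]
j=4: seq[4] = (2+1)%4 = 3 → [9, 2, 3, 1, 3]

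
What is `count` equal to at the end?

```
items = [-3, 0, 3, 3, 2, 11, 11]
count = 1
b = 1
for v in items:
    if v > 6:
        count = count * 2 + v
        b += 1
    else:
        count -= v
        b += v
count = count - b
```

v=-3: not >6, count = 1-(-3) = 4; b=-2
v=0: not >6, count = 4-0 = 4; b=-2
v=3: not >6, count = 4-3 = 1; b=1
v=3: not >6, count = 1-3 = -2; b=4
v=2: not >6, count = (-2)-2 = -4; b=6
v=11: >6, count = (-4)*2+11 = 3; b=7
v=11: >6, count = 3*2+11 = 17; b=8
count-b = 17-8 = 9

9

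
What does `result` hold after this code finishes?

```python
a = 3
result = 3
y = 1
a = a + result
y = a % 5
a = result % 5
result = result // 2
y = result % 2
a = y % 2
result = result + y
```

2

a = 3+3 = 6
y = 6%5 = 1
a = 3%5 = 3
result = 3//2 = 1
y = 1%2 = 1
a = 1%2 = 1
result = 1+1 = 2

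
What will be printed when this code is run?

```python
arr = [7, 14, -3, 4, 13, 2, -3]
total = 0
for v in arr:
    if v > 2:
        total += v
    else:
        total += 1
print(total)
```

41

v=7: >2, total = 0+7 = 7
v=14: >2, total = 7+14 = 21
v=-3: not >2, total = 21+1 = 22
v=4: >2, total = 22+4 = 26
v=13: >2, total = 26+13 = 39
v=2: not >2, total = 39+1 = 40
v=-3: not >2, total = 40+1 = 41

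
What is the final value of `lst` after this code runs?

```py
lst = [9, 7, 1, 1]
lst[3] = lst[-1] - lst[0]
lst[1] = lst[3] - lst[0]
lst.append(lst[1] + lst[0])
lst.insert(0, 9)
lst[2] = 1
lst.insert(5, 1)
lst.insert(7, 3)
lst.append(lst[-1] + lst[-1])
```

lst[3] = lst[-1]-lst[0] = 1-9 = -8 → [9, 7, 1, -8]
lst[1] = lst[3]-lst[0] = (-8)-9 = -17 → [9, -17, 1, -8]
append lst[1]+lst[0] = (-17)+9 = -8 → [9, -17, 1, -8, -8]
insert 9 at 0 → [9, 9, -17, 1, -8, -8]
lst[2] = 1 → [9, 9, 1, 1, -8, -8]
insert 1 at 5 → [9, 9, 1, 1, -8, 1, -8]
insert 3 at 7 → [9, 9, 1, 1, -8, 1, -8, 3]
append lst[-1]+lst[-1] = 3+3 = 6 → [9, 9, 1, 1, -8, 1, -8, 3, 6]

[9, 9, 1, 1, -8, 1, -8, 3, 6]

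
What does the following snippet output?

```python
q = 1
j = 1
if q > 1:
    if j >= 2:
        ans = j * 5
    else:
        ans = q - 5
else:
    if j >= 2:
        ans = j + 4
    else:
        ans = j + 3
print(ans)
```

4

q=1, j=1
q > 1 is False; j >= 2 is False
→ ans = j + 3 = 4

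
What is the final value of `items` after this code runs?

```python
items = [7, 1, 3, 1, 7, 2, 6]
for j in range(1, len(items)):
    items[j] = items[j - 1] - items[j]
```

j=1: items[1] = 7-1 = 6 → [7, 6, 3, 1, 7, 2, 6]
j=2: items[2] = 6-3 = 3 → [7, 6, 3, 1, 7, 2, 6]
j=3: items[3] = 3-1 = 2 → [7, 6, 3, 2, 7, 2, 6]
j=4: items[4] = 2-7 = -5 → [7, 6, 3, 2, -5, 2, 6]
j=5: items[5] = (-5)-2 = -7 → [7, 6, 3, 2, -5, -7, 6]
j=6: items[6] = (-7)-6 = -13 → [7, 6, 3, 2, -5, -7, -13]

[7, 6, 3, 2, -5, -7, -13]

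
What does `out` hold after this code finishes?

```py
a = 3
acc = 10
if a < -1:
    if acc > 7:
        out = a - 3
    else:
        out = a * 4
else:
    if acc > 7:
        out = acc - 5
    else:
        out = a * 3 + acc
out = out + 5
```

10

a=3, acc=10
a < -1 is False; acc > 7 is True
→ out = acc - 5 = 5
out = 5+5 = 10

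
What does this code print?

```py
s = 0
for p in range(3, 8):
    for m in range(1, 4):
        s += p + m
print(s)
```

105

p=3,m=1: s = 0+4 = 4
p=3,m=2: s = 4+5 = 9
p=3,m=3: s = 9+6 = 15
p=4,m=1: s = 15+5 = 20
p=4,m=2: s = 20+6 = 26
p=4,m=3: s = 26+7 = 33
p=5,m=1: s = 33+6 = 39
p=5,m=2: s = 39+7 = 46
p=5,m=3: s = 46+8 = 54
p=6,m=1: s = 54+7 = 61
p=6,m=2: s = 61+8 = 69
p=6,m=3: s = 69+9 = 78
p=7,m=1: s = 78+8 = 86
p=7,m=2: s = 86+9 = 95
p=7,m=3: s = 95+10 = 105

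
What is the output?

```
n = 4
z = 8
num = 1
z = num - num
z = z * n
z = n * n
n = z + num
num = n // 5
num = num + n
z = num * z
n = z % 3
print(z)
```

320

z = 1-1 = 0
z = 0*4 = 0
z = 4*4 = 16
n = 16+1 = 17
num = 17//5 = 3
num = 3+17 = 20
z = 20*16 = 320
n = 320%3 = 2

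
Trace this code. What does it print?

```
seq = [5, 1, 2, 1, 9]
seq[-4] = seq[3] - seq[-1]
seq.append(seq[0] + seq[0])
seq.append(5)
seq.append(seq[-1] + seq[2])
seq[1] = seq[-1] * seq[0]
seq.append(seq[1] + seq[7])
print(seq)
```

seq[-4] = seq[3]-seq[-1] = 1-9 = -8 → [5, -8, 2, 1, 9]
append seq[0]+seq[0] = 5+5 = 10 → [5, -8, 2, 1, 9, 10]
append 5 → [5, -8, 2, 1, 9, 10, 5]
append seq[-1]+seq[2] = 5+2 = 7 → [5, -8, 2, 1, 9, 10, 5, 7]
seq[1] = seq[-1]*seq[0] = 7*5 = 35 → [5, 35, 2, 1, 9, 10, 5, 7]
append seq[1]+seq[7] = 35+7 = 42 → [5, 35, 2, 1, 9, 10, 5, 7, 42]

[5, 35, 2, 1, 9, 10, 5, 7, 42]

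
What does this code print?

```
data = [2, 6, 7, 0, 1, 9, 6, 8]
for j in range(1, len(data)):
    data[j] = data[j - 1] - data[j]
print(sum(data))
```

-119

j=1: data[1] = 2-6 = -4 → [2, -4, 7, 0, 1, 9, 6, 8]
j=2: data[2] = (-4)-7 = -11 → [2, -4, -11, 0, 1, 9, 6, 8]
j=3: data[3] = (-11)-0 = -11 → [2, -4, -11, -11, 1, 9, 6, 8]
j=4: data[4] = (-11)-1 = -12 → [2, -4, -11, -11, -12, 9, 6, 8]
j=5: data[5] = (-12)-9 = -21 → [2, -4, -11, -11, -12, -21, 6, 8]
j=6: data[6] = (-21)-6 = -27 → [2, -4, -11, -11, -12, -21, -27, 8]
j=7: data[7] = (-27)-8 = -35 → [2, -4, -11, -11, -12, -21, -27, -35]
sum = -119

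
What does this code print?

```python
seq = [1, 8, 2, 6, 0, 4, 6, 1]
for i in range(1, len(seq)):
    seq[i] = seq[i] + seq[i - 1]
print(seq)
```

i=1: seq[1] = 8+1 = 9 → [1, 9, 2, 6, 0, 4, 6, 1]
i=2: seq[2] = 2+9 = 11 → [1, 9, 11, 6, 0, 4, 6, 1]
i=3: seq[3] = 6+11 = 17 → [1, 9, 11, 17, 0, 4, 6, 1]
i=4: seq[4] = 0+17 = 17 → [1, 9, 11, 17, 17, 4, 6, 1]
i=5: seq[5] = 4+17 = 21 → [1, 9, 11, 17, 17, 21, 6, 1]
i=6: seq[6] = 6+21 = 27 → [1, 9, 11, 17, 17, 21, 27, 1]
i=7: seq[7] = 1+27 = 28 → [1, 9, 11, 17, 17, 21, 27, 28]

[1, 9, 11, 17, 17, 21, 27, 28]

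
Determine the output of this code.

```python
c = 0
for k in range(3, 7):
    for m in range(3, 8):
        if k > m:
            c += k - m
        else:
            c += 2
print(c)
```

38

k=3,m=3: not 3>3, c = 0+2 = 2
k=3,m=4: not 3>4, c = 2+2 = 4
k=3,m=5: not 3>5, c = 4+2 = 6
k=3,m=6: not 3>6, c = 6+2 = 8
k=3,m=7: not 3>7, c = 8+2 = 10
k=4,m=3: 4>3, c = 10+1 = 11
k=4,m=4: not 4>4, c = 11+2 = 13
k=4,m=5: not 4>5, c = 13+2 = 15
k=4,m=6: not 4>6, c = 15+2 = 17
k=4,m=7: not 4>7, c = 17+2 = 19
k=5,m=3: 5>3, c = 19+2 = 21
k=5,m=4: 5>4, c = 21+1 = 22
k=5,m=5: not 5>5, c = 22+2 = 24
k=5,m=6: not 5>6, c = 24+2 = 26
k=5,m=7: not 5>7, c = 26+2 = 28
k=6,m=3: 6>3, c = 28+3 = 31
k=6,m=4: 6>4, c = 31+2 = 33
k=6,m=5: 6>5, c = 33+1 = 34
k=6,m=6: not 6>6, c = 34+2 = 36
k=6,m=7: not 6>7, c = 36+2 = 38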